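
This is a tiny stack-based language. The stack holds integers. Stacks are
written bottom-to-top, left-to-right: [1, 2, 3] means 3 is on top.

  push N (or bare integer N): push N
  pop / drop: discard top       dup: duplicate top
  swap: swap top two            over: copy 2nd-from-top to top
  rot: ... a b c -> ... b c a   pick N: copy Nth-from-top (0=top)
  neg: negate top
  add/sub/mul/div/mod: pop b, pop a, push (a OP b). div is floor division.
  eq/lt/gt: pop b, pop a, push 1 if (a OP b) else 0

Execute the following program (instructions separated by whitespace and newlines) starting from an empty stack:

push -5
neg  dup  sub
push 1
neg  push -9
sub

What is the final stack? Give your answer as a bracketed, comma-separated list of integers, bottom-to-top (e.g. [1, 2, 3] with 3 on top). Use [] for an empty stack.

Answer: [0, 8]

Derivation:
After 'push -5': [-5]
After 'neg': [5]
After 'dup': [5, 5]
After 'sub': [0]
After 'push 1': [0, 1]
After 'neg': [0, -1]
After 'push -9': [0, -1, -9]
After 'sub': [0, 8]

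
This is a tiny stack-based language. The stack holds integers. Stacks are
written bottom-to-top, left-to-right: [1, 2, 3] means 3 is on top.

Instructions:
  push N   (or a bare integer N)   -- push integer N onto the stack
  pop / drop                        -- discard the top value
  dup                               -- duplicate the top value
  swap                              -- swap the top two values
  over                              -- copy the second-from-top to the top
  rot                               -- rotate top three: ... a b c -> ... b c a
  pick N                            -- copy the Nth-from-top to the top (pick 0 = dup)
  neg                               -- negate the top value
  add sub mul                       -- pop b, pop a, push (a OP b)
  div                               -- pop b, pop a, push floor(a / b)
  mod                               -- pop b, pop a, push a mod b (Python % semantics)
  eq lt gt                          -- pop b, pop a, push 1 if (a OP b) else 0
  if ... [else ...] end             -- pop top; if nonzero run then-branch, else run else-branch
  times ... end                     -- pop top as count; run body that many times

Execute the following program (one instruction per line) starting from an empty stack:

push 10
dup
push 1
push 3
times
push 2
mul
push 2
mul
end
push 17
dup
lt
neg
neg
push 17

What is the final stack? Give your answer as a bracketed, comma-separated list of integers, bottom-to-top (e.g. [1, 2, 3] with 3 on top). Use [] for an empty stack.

After 'push 10': [10]
After 'dup': [10, 10]
After 'push 1': [10, 10, 1]
After 'push 3': [10, 10, 1, 3]
After 'times': [10, 10, 1]
After 'push 2': [10, 10, 1, 2]
After 'mul': [10, 10, 2]
After 'push 2': [10, 10, 2, 2]
After 'mul': [10, 10, 4]
After 'push 2': [10, 10, 4, 2]
After 'mul': [10, 10, 8]
After 'push 2': [10, 10, 8, 2]
After 'mul': [10, 10, 16]
After 'push 2': [10, 10, 16, 2]
After 'mul': [10, 10, 32]
After 'push 2': [10, 10, 32, 2]
After 'mul': [10, 10, 64]
After 'push 17': [10, 10, 64, 17]
After 'dup': [10, 10, 64, 17, 17]
After 'lt': [10, 10, 64, 0]
After 'neg': [10, 10, 64, 0]
After 'neg': [10, 10, 64, 0]
After 'push 17': [10, 10, 64, 0, 17]

Answer: [10, 10, 64, 0, 17]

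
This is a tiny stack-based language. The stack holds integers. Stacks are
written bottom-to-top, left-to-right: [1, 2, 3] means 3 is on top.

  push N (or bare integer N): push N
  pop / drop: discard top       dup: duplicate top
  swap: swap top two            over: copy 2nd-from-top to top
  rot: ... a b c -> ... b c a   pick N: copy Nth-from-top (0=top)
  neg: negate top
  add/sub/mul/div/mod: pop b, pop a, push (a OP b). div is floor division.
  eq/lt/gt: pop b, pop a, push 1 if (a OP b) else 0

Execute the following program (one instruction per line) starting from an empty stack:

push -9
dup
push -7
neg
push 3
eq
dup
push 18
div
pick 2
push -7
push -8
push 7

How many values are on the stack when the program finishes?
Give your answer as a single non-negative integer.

Answer: 8

Derivation:
After 'push -9': stack = [-9] (depth 1)
After 'dup': stack = [-9, -9] (depth 2)
After 'push -7': stack = [-9, -9, -7] (depth 3)
After 'neg': stack = [-9, -9, 7] (depth 3)
After 'push 3': stack = [-9, -9, 7, 3] (depth 4)
After 'eq': stack = [-9, -9, 0] (depth 3)
After 'dup': stack = [-9, -9, 0, 0] (depth 4)
After 'push 18': stack = [-9, -9, 0, 0, 18] (depth 5)
After 'div': stack = [-9, -9, 0, 0] (depth 4)
After 'pick 2': stack = [-9, -9, 0, 0, -9] (depth 5)
After 'push -7': stack = [-9, -9, 0, 0, -9, -7] (depth 6)
After 'push -8': stack = [-9, -9, 0, 0, -9, -7, -8] (depth 7)
After 'push 7': stack = [-9, -9, 0, 0, -9, -7, -8, 7] (depth 8)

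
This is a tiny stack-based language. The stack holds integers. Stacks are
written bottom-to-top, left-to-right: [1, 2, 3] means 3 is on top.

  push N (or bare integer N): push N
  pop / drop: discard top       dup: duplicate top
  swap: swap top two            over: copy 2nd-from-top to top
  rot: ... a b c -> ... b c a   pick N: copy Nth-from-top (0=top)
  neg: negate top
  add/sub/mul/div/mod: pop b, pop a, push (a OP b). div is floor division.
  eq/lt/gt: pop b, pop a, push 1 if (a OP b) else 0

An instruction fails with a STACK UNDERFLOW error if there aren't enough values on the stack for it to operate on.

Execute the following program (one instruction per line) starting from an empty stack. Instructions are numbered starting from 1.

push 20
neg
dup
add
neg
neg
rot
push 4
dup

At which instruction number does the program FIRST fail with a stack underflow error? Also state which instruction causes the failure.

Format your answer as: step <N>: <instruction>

Step 1 ('push 20'): stack = [20], depth = 1
Step 2 ('neg'): stack = [-20], depth = 1
Step 3 ('dup'): stack = [-20, -20], depth = 2
Step 4 ('add'): stack = [-40], depth = 1
Step 5 ('neg'): stack = [40], depth = 1
Step 6 ('neg'): stack = [-40], depth = 1
Step 7 ('rot'): needs 3 value(s) but depth is 1 — STACK UNDERFLOW

Answer: step 7: rot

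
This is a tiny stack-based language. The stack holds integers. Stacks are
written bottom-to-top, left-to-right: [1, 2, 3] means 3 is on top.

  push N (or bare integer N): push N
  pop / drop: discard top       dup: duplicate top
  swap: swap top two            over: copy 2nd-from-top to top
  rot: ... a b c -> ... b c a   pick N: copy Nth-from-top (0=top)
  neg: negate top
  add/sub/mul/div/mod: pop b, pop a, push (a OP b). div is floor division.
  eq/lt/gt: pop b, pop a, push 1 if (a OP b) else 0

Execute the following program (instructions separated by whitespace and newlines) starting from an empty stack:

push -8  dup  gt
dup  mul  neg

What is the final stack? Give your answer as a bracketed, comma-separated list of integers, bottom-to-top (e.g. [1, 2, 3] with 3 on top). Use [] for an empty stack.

Answer: [0]

Derivation:
After 'push -8': [-8]
After 'dup': [-8, -8]
After 'gt': [0]
After 'dup': [0, 0]
After 'mul': [0]
After 'neg': [0]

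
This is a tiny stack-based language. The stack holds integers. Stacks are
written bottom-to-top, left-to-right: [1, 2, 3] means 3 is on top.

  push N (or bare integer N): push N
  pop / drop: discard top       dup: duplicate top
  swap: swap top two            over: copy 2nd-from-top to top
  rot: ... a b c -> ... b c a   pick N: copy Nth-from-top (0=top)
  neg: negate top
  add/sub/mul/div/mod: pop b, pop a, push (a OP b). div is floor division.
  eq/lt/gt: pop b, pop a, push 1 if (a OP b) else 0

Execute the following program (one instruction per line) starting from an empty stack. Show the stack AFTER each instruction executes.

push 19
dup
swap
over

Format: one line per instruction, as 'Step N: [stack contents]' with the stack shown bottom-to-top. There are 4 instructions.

Step 1: [19]
Step 2: [19, 19]
Step 3: [19, 19]
Step 4: [19, 19, 19]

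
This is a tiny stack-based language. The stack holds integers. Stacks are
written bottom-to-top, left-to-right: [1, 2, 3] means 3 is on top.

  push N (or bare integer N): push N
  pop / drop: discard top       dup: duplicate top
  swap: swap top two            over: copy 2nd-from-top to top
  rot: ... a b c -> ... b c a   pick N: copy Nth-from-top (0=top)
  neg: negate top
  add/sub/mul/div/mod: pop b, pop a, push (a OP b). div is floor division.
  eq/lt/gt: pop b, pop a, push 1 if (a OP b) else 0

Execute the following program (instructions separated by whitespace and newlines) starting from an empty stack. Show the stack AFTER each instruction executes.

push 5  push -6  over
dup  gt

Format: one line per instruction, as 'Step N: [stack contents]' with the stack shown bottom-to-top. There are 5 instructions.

Step 1: [5]
Step 2: [5, -6]
Step 3: [5, -6, 5]
Step 4: [5, -6, 5, 5]
Step 5: [5, -6, 0]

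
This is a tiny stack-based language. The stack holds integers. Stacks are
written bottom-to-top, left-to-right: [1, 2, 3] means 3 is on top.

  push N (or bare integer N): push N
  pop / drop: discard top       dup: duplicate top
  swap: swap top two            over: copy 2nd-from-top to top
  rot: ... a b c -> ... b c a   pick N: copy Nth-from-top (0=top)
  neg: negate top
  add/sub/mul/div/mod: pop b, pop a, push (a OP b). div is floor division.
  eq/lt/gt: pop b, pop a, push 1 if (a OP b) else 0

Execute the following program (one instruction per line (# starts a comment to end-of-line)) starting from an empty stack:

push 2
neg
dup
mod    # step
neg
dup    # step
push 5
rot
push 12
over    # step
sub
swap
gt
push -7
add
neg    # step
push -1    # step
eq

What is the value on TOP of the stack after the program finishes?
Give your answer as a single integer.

Answer: 0

Derivation:
After 'push 2': [2]
After 'neg': [-2]
After 'dup': [-2, -2]
After 'mod': [0]
After 'neg': [0]
After 'dup': [0, 0]
After 'push 5': [0, 0, 5]
After 'rot': [0, 5, 0]
After 'push 12': [0, 5, 0, 12]
After 'over': [0, 5, 0, 12, 0]
After 'sub': [0, 5, 0, 12]
After 'swap': [0, 5, 12, 0]
After 'gt': [0, 5, 1]
After 'push -7': [0, 5, 1, -7]
After 'add': [0, 5, -6]
After 'neg': [0, 5, 6]
After 'push -1': [0, 5, 6, -1]
After 'eq': [0, 5, 0]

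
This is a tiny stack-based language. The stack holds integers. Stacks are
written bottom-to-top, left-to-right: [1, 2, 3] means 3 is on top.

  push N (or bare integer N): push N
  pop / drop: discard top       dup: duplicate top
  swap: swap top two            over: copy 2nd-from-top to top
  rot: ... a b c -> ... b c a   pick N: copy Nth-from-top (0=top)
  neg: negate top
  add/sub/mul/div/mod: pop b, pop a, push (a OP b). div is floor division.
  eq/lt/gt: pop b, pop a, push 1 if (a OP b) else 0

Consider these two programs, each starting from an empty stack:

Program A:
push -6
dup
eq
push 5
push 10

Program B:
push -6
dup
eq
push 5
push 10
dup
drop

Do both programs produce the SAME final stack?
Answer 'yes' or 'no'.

Answer: yes

Derivation:
Program A trace:
  After 'push -6': [-6]
  After 'dup': [-6, -6]
  After 'eq': [1]
  After 'push 5': [1, 5]
  After 'push 10': [1, 5, 10]
Program A final stack: [1, 5, 10]

Program B trace:
  After 'push -6': [-6]
  After 'dup': [-6, -6]
  After 'eq': [1]
  After 'push 5': [1, 5]
  After 'push 10': [1, 5, 10]
  After 'dup': [1, 5, 10, 10]
  After 'drop': [1, 5, 10]
Program B final stack: [1, 5, 10]
Same: yes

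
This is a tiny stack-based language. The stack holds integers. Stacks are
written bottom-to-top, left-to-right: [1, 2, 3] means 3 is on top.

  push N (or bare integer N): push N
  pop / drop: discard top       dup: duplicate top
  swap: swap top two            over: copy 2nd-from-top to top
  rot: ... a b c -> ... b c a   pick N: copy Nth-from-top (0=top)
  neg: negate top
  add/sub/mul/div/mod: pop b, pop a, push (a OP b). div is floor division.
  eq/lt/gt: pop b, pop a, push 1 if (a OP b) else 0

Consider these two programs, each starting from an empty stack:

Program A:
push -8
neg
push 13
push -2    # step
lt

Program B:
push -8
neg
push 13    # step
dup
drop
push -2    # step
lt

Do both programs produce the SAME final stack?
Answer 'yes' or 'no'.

Program A trace:
  After 'push -8': [-8]
  After 'neg': [8]
  After 'push 13': [8, 13]
  After 'push -2': [8, 13, -2]
  After 'lt': [8, 0]
Program A final stack: [8, 0]

Program B trace:
  After 'push -8': [-8]
  After 'neg': [8]
  After 'push 13': [8, 13]
  After 'dup': [8, 13, 13]
  After 'drop': [8, 13]
  After 'push -2': [8, 13, -2]
  After 'lt': [8, 0]
Program B final stack: [8, 0]
Same: yes

Answer: yes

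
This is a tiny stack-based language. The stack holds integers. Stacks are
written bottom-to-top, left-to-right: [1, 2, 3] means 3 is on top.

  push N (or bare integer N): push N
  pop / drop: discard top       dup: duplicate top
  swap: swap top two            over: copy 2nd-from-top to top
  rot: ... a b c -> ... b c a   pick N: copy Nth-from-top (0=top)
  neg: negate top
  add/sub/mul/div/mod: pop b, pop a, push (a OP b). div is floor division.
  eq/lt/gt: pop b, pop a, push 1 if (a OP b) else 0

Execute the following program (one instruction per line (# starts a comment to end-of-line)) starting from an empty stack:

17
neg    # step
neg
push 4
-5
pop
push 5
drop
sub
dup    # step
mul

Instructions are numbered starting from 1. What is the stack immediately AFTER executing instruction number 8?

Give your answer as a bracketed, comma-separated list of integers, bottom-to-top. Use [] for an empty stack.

Answer: [17, 4]

Derivation:
Step 1 ('17'): [17]
Step 2 ('neg'): [-17]
Step 3 ('neg'): [17]
Step 4 ('push 4'): [17, 4]
Step 5 ('-5'): [17, 4, -5]
Step 6 ('pop'): [17, 4]
Step 7 ('push 5'): [17, 4, 5]
Step 8 ('drop'): [17, 4]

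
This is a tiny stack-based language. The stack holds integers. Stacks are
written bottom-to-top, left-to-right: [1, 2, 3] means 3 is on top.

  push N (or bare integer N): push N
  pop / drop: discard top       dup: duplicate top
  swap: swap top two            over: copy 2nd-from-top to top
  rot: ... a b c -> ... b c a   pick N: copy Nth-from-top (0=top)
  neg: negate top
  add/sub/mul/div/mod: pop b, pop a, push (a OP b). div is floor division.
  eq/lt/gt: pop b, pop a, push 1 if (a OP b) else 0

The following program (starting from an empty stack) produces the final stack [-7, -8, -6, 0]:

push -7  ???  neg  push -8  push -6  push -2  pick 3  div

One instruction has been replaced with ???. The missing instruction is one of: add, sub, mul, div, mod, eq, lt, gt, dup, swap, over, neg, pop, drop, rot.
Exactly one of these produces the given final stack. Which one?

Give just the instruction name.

Stack before ???: [-7]
Stack after ???:  [7]
The instruction that transforms [-7] -> [7] is: neg

Answer: neg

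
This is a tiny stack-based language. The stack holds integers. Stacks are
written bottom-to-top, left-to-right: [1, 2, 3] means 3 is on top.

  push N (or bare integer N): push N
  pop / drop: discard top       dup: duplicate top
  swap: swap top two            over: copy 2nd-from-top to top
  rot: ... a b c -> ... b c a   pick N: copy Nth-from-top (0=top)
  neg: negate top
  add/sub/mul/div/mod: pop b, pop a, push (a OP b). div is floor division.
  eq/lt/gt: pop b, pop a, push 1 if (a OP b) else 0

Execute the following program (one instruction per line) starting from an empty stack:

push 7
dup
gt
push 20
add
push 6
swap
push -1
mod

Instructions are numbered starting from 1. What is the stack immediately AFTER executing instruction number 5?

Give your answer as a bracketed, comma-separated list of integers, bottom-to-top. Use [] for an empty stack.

Answer: [20]

Derivation:
Step 1 ('push 7'): [7]
Step 2 ('dup'): [7, 7]
Step 3 ('gt'): [0]
Step 4 ('push 20'): [0, 20]
Step 5 ('add'): [20]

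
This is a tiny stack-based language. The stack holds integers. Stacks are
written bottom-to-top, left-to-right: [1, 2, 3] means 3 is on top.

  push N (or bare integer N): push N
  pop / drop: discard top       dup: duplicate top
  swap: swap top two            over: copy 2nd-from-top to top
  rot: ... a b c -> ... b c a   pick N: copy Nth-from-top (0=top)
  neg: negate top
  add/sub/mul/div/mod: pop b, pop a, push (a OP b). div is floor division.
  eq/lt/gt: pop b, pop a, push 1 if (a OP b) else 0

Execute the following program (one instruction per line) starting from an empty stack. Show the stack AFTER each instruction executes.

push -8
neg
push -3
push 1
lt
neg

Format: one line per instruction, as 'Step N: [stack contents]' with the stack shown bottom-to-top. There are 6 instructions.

Step 1: [-8]
Step 2: [8]
Step 3: [8, -3]
Step 4: [8, -3, 1]
Step 5: [8, 1]
Step 6: [8, -1]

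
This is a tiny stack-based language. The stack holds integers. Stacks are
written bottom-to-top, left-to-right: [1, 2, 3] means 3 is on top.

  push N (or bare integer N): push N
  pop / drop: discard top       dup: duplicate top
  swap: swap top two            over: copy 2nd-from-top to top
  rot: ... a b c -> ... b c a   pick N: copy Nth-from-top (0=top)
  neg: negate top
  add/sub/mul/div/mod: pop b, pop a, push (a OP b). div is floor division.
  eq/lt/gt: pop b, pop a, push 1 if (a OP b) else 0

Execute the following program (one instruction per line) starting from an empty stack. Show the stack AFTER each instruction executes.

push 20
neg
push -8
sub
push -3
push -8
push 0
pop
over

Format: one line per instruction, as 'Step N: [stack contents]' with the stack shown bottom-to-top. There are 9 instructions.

Step 1: [20]
Step 2: [-20]
Step 3: [-20, -8]
Step 4: [-12]
Step 5: [-12, -3]
Step 6: [-12, -3, -8]
Step 7: [-12, -3, -8, 0]
Step 8: [-12, -3, -8]
Step 9: [-12, -3, -8, -3]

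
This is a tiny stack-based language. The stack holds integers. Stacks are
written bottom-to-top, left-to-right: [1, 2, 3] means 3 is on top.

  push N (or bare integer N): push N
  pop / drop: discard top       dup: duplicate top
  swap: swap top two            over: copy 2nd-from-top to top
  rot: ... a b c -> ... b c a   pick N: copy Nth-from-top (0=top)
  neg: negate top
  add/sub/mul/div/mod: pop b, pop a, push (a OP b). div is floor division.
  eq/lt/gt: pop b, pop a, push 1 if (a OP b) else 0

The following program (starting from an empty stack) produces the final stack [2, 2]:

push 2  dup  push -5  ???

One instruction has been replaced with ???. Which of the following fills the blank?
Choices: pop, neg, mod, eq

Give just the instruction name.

Stack before ???: [2, 2, -5]
Stack after ???:  [2, 2]
Checking each choice:
  pop: MATCH
  neg: produces [2, 2, 5]
  mod: produces [2, -3]
  eq: produces [2, 0]


Answer: pop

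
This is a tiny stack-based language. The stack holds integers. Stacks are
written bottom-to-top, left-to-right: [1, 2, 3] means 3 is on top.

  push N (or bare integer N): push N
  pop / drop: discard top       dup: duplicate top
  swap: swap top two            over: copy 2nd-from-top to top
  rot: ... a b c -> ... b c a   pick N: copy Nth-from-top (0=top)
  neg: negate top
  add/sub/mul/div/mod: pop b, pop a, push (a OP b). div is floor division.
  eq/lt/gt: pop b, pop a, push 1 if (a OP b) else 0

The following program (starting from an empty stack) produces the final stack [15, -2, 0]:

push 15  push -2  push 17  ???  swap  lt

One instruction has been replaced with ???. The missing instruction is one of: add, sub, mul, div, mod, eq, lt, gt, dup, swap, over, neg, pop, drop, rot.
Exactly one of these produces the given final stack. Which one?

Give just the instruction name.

Answer: dup

Derivation:
Stack before ???: [15, -2, 17]
Stack after ???:  [15, -2, 17, 17]
The instruction that transforms [15, -2, 17] -> [15, -2, 17, 17] is: dup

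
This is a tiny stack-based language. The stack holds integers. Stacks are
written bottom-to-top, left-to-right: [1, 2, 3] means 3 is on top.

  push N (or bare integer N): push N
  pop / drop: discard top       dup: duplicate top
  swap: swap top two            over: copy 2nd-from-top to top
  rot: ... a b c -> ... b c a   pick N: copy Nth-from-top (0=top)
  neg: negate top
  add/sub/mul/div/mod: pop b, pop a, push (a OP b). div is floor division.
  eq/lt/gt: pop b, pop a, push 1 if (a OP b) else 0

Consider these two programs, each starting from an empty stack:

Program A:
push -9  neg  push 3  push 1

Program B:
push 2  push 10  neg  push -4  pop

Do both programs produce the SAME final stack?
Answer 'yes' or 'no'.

Program A trace:
  After 'push -9': [-9]
  After 'neg': [9]
  After 'push 3': [9, 3]
  After 'push 1': [9, 3, 1]
Program A final stack: [9, 3, 1]

Program B trace:
  After 'push 2': [2]
  After 'push 10': [2, 10]
  After 'neg': [2, -10]
  After 'push -4': [2, -10, -4]
  After 'pop': [2, -10]
Program B final stack: [2, -10]
Same: no

Answer: no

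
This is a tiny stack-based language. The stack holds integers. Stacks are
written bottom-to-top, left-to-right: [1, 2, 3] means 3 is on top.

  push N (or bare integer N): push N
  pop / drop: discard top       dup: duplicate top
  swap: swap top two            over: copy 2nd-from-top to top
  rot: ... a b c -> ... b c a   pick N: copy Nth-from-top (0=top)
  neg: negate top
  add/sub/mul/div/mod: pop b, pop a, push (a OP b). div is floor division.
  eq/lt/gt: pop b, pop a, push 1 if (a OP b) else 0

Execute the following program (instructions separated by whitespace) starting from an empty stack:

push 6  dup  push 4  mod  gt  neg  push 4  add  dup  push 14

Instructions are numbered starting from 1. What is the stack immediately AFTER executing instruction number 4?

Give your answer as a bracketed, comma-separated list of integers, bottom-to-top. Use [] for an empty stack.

Step 1 ('push 6'): [6]
Step 2 ('dup'): [6, 6]
Step 3 ('push 4'): [6, 6, 4]
Step 4 ('mod'): [6, 2]

Answer: [6, 2]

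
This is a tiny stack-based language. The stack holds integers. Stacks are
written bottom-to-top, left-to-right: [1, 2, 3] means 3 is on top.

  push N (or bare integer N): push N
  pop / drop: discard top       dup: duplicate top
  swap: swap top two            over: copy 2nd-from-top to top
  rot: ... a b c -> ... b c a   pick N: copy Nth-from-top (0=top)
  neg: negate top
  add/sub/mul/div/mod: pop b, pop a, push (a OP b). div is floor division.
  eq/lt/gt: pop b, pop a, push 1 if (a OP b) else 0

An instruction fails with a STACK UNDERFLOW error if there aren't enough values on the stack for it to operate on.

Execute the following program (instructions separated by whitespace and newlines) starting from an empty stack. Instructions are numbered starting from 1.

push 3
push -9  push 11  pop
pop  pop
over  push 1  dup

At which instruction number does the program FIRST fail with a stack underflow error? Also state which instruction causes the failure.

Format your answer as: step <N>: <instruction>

Step 1 ('push 3'): stack = [3], depth = 1
Step 2 ('push -9'): stack = [3, -9], depth = 2
Step 3 ('push 11'): stack = [3, -9, 11], depth = 3
Step 4 ('pop'): stack = [3, -9], depth = 2
Step 5 ('pop'): stack = [3], depth = 1
Step 6 ('pop'): stack = [], depth = 0
Step 7 ('over'): needs 2 value(s) but depth is 0 — STACK UNDERFLOW

Answer: step 7: over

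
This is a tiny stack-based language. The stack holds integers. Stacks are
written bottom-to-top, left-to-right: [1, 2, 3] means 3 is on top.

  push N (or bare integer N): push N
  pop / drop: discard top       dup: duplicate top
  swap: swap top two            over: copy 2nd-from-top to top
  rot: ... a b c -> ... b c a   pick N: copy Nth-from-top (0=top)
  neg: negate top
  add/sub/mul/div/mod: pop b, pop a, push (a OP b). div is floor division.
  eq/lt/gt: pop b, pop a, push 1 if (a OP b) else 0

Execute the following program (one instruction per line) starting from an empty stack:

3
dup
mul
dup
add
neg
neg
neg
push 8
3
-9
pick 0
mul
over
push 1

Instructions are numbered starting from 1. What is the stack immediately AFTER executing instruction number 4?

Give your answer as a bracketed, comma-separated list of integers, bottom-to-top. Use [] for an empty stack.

Answer: [9, 9]

Derivation:
Step 1 ('3'): [3]
Step 2 ('dup'): [3, 3]
Step 3 ('mul'): [9]
Step 4 ('dup'): [9, 9]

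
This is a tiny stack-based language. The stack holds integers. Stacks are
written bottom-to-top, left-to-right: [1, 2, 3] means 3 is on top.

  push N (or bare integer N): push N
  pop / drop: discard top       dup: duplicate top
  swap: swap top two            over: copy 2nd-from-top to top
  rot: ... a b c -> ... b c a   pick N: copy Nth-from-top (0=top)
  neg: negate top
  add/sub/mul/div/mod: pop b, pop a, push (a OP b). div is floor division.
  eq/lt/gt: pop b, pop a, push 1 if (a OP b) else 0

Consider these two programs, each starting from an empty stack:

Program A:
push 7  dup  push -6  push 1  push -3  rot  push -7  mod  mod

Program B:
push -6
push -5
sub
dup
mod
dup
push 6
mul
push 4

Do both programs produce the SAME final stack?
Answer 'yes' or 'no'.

Program A trace:
  After 'push 7': [7]
  After 'dup': [7, 7]
  After 'push -6': [7, 7, -6]
  After 'push 1': [7, 7, -6, 1]
  After 'push -3': [7, 7, -6, 1, -3]
  After 'rot': [7, 7, 1, -3, -6]
  After 'push -7': [7, 7, 1, -3, -6, -7]
  After 'mod': [7, 7, 1, -3, -6]
  After 'mod': [7, 7, 1, -3]
Program A final stack: [7, 7, 1, -3]

Program B trace:
  After 'push -6': [-6]
  After 'push -5': [-6, -5]
  After 'sub': [-1]
  After 'dup': [-1, -1]
  After 'mod': [0]
  After 'dup': [0, 0]
  After 'push 6': [0, 0, 6]
  After 'mul': [0, 0]
  After 'push 4': [0, 0, 4]
Program B final stack: [0, 0, 4]
Same: no

Answer: no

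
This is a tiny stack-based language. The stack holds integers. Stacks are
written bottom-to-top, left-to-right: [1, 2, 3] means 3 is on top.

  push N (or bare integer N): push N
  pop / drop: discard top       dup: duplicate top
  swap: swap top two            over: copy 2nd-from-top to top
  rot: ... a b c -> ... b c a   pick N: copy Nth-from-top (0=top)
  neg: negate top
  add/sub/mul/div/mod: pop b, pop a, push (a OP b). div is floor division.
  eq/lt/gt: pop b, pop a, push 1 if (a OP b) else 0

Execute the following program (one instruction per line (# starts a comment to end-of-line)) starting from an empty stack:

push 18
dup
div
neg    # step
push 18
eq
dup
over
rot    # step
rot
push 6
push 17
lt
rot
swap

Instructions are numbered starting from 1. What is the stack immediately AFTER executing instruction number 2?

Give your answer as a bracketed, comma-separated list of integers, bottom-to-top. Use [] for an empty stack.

Step 1 ('push 18'): [18]
Step 2 ('dup'): [18, 18]

Answer: [18, 18]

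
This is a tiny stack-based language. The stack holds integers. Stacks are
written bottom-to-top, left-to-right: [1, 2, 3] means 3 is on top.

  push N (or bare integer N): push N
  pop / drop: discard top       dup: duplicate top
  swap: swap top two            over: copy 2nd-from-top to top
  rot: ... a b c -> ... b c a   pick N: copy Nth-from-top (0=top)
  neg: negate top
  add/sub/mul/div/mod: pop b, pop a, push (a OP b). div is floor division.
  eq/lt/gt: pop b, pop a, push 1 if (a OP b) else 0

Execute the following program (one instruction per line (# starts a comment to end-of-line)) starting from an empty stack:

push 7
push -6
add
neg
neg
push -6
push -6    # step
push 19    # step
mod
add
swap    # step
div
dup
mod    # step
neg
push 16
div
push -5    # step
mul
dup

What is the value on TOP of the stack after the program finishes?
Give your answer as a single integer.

After 'push 7': [7]
After 'push -6': [7, -6]
After 'add': [1]
After 'neg': [-1]
After 'neg': [1]
After 'push -6': [1, -6]
After 'push -6': [1, -6, -6]
After 'push 19': [1, -6, -6, 19]
After 'mod': [1, -6, 13]
After 'add': [1, 7]
After 'swap': [7, 1]
After 'div': [7]
After 'dup': [7, 7]
After 'mod': [0]
After 'neg': [0]
After 'push 16': [0, 16]
After 'div': [0]
After 'push -5': [0, -5]
After 'mul': [0]
After 'dup': [0, 0]

Answer: 0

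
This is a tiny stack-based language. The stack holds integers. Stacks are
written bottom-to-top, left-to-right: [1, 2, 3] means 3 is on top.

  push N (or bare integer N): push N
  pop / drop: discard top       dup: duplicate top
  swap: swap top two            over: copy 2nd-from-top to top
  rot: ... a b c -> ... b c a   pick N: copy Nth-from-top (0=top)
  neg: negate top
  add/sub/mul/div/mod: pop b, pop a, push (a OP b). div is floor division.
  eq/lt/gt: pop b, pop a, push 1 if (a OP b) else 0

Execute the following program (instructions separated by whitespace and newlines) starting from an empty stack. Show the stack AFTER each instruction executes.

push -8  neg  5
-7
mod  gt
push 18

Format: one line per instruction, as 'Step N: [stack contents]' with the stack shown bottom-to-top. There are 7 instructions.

Step 1: [-8]
Step 2: [8]
Step 3: [8, 5]
Step 4: [8, 5, -7]
Step 5: [8, -2]
Step 6: [1]
Step 7: [1, 18]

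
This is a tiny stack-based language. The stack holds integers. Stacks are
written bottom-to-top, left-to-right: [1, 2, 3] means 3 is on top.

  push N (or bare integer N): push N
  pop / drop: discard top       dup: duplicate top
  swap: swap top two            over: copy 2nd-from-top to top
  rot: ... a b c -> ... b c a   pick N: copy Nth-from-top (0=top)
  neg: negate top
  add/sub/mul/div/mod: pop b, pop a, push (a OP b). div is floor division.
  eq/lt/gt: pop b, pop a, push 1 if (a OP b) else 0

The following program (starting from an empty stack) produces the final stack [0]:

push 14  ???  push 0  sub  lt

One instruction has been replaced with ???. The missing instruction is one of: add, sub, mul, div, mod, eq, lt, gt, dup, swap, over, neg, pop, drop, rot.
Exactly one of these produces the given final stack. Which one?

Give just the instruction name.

Stack before ???: [14]
Stack after ???:  [14, 14]
The instruction that transforms [14] -> [14, 14] is: dup

Answer: dup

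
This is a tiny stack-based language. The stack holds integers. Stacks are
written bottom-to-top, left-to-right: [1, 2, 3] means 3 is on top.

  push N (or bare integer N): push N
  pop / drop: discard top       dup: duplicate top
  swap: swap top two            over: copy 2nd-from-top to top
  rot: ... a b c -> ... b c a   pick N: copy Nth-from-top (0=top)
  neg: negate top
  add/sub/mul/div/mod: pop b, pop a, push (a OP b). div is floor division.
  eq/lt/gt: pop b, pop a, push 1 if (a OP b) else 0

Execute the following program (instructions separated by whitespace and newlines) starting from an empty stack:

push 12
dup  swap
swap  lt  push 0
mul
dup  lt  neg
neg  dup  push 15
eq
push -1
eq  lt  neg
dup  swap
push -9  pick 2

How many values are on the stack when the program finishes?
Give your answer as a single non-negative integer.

After 'push 12': stack = [12] (depth 1)
After 'dup': stack = [12, 12] (depth 2)
After 'swap': stack = [12, 12] (depth 2)
After 'swap': stack = [12, 12] (depth 2)
After 'lt': stack = [0] (depth 1)
After 'push 0': stack = [0, 0] (depth 2)
After 'mul': stack = [0] (depth 1)
After 'dup': stack = [0, 0] (depth 2)
After 'lt': stack = [0] (depth 1)
After 'neg': stack = [0] (depth 1)
  ...
After 'push 15': stack = [0, 0, 15] (depth 3)
After 'eq': stack = [0, 0] (depth 2)
After 'push -1': stack = [0, 0, -1] (depth 3)
After 'eq': stack = [0, 0] (depth 2)
After 'lt': stack = [0] (depth 1)
After 'neg': stack = [0] (depth 1)
After 'dup': stack = [0, 0] (depth 2)
After 'swap': stack = [0, 0] (depth 2)
After 'push -9': stack = [0, 0, -9] (depth 3)
After 'pick 2': stack = [0, 0, -9, 0] (depth 4)

Answer: 4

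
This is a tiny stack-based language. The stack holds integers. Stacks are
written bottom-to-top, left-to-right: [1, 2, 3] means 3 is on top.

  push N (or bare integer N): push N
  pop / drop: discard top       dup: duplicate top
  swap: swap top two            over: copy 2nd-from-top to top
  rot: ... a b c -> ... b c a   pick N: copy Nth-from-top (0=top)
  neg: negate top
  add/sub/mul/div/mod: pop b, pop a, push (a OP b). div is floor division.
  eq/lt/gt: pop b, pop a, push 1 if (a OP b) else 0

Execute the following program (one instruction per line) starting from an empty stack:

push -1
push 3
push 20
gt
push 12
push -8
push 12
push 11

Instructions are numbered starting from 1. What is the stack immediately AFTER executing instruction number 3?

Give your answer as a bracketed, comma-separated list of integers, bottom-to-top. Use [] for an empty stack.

Answer: [-1, 3, 20]

Derivation:
Step 1 ('push -1'): [-1]
Step 2 ('push 3'): [-1, 3]
Step 3 ('push 20'): [-1, 3, 20]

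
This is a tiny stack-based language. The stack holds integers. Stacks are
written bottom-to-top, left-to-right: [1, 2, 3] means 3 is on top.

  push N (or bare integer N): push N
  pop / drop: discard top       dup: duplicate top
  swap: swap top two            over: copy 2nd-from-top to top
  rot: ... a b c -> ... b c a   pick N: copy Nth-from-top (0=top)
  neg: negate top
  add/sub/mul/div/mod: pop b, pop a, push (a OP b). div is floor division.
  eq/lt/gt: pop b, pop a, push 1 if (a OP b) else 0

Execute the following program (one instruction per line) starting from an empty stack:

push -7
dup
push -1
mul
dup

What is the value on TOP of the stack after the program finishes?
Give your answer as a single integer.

Answer: 7

Derivation:
After 'push -7': [-7]
After 'dup': [-7, -7]
After 'push -1': [-7, -7, -1]
After 'mul': [-7, 7]
After 'dup': [-7, 7, 7]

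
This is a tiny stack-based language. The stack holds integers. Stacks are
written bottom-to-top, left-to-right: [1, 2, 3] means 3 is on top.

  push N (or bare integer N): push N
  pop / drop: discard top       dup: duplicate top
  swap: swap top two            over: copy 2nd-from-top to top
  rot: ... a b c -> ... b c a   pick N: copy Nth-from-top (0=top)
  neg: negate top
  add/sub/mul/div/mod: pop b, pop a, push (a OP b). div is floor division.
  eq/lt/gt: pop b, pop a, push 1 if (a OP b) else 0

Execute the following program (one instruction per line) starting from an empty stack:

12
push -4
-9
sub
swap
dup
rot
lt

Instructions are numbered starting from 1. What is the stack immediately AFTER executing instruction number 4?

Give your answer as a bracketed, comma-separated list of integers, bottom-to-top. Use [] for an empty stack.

Answer: [12, 5]

Derivation:
Step 1 ('12'): [12]
Step 2 ('push -4'): [12, -4]
Step 3 ('-9'): [12, -4, -9]
Step 4 ('sub'): [12, 5]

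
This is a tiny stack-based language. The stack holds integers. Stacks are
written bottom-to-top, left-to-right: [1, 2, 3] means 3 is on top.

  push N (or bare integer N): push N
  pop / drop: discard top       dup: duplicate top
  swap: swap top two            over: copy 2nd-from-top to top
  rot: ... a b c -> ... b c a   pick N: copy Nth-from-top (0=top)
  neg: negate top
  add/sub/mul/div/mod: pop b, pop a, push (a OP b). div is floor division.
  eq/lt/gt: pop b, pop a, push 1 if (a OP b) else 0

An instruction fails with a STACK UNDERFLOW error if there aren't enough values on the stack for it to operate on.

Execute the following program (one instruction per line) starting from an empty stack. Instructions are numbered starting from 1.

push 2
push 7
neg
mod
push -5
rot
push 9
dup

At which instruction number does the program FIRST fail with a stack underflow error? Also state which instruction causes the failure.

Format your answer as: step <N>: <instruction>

Step 1 ('push 2'): stack = [2], depth = 1
Step 2 ('push 7'): stack = [2, 7], depth = 2
Step 3 ('neg'): stack = [2, -7], depth = 2
Step 4 ('mod'): stack = [-5], depth = 1
Step 5 ('push -5'): stack = [-5, -5], depth = 2
Step 6 ('rot'): needs 3 value(s) but depth is 2 — STACK UNDERFLOW

Answer: step 6: rot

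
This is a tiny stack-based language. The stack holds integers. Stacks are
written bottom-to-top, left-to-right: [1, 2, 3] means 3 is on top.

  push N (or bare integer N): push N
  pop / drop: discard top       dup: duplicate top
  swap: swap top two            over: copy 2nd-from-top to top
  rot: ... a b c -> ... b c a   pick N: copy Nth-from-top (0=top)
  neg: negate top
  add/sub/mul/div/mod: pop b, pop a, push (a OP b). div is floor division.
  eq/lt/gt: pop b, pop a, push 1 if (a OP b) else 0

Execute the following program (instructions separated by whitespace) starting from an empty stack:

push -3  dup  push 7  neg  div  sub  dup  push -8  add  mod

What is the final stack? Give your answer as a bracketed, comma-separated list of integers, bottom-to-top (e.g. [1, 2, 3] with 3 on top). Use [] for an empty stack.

Answer: [-3]

Derivation:
After 'push -3': [-3]
After 'dup': [-3, -3]
After 'push 7': [-3, -3, 7]
After 'neg': [-3, -3, -7]
After 'div': [-3, 0]
After 'sub': [-3]
After 'dup': [-3, -3]
After 'push -8': [-3, -3, -8]
After 'add': [-3, -11]
After 'mod': [-3]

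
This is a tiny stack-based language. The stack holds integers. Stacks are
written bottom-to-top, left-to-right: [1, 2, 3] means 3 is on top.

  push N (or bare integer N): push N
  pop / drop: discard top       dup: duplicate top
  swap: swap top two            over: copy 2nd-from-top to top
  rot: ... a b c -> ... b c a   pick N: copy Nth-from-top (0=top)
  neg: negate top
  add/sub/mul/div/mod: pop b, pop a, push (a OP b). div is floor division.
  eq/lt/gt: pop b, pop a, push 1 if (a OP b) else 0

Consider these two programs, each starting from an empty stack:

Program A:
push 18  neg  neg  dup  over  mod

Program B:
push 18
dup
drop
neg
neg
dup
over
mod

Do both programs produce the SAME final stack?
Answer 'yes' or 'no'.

Answer: yes

Derivation:
Program A trace:
  After 'push 18': [18]
  After 'neg': [-18]
  After 'neg': [18]
  After 'dup': [18, 18]
  After 'over': [18, 18, 18]
  After 'mod': [18, 0]
Program A final stack: [18, 0]

Program B trace:
  After 'push 18': [18]
  After 'dup': [18, 18]
  After 'drop': [18]
  After 'neg': [-18]
  After 'neg': [18]
  After 'dup': [18, 18]
  After 'over': [18, 18, 18]
  After 'mod': [18, 0]
Program B final stack: [18, 0]
Same: yes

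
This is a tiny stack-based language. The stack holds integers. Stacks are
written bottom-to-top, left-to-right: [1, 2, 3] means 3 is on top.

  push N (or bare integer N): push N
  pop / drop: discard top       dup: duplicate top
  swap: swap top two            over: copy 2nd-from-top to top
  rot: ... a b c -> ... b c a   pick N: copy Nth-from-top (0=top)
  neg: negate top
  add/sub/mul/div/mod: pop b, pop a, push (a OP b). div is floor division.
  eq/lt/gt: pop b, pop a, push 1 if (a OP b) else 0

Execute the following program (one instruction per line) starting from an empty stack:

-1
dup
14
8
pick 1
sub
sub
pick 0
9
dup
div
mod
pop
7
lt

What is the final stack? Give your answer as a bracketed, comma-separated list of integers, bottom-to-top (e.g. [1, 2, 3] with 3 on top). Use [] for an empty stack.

After 'push -1': [-1]
After 'dup': [-1, -1]
After 'push 14': [-1, -1, 14]
After 'push 8': [-1, -1, 14, 8]
After 'pick 1': [-1, -1, 14, 8, 14]
After 'sub': [-1, -1, 14, -6]
After 'sub': [-1, -1, 20]
After 'pick 0': [-1, -1, 20, 20]
After 'push 9': [-1, -1, 20, 20, 9]
After 'dup': [-1, -1, 20, 20, 9, 9]
After 'div': [-1, -1, 20, 20, 1]
After 'mod': [-1, -1, 20, 0]
After 'pop': [-1, -1, 20]
After 'push 7': [-1, -1, 20, 7]
After 'lt': [-1, -1, 0]

Answer: [-1, -1, 0]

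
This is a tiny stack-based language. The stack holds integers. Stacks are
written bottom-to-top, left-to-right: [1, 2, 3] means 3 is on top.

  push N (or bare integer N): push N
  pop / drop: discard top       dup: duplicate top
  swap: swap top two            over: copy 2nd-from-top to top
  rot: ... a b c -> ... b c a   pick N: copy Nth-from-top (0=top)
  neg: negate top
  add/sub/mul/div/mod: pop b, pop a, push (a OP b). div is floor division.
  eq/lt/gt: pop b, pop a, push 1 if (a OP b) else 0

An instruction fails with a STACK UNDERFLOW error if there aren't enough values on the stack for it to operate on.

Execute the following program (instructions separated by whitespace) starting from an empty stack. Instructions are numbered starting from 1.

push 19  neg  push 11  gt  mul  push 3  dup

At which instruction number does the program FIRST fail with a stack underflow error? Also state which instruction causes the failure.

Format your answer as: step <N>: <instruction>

Step 1 ('push 19'): stack = [19], depth = 1
Step 2 ('neg'): stack = [-19], depth = 1
Step 3 ('push 11'): stack = [-19, 11], depth = 2
Step 4 ('gt'): stack = [0], depth = 1
Step 5 ('mul'): needs 2 value(s) but depth is 1 — STACK UNDERFLOW

Answer: step 5: mul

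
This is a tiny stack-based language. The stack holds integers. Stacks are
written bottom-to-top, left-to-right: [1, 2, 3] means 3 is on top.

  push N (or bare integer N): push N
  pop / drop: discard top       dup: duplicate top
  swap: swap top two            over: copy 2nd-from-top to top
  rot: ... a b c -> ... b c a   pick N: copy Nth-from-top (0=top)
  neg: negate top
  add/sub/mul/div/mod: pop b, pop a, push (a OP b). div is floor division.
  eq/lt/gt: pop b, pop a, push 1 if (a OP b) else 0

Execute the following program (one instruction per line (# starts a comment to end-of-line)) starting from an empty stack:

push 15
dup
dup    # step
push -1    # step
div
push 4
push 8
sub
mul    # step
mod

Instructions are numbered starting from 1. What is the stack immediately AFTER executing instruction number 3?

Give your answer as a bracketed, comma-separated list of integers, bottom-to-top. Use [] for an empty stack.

Answer: [15, 15, 15]

Derivation:
Step 1 ('push 15'): [15]
Step 2 ('dup'): [15, 15]
Step 3 ('dup'): [15, 15, 15]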